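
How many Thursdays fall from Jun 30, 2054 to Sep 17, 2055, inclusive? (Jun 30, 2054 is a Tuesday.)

64

Jun 30, 2054 is a Tuesday; the first Thursday on or after it is Jul 2, 2054 (2 days later).
From Jul 2, 2054 to Sep 17, 2055: 182 + 260 = 442 days (rest of 2054, to Sep 17, 2055 in 2055).
442 ÷ 7 = 63 full weeks with remainder 1, so 63 more Thursdays after the first → 64.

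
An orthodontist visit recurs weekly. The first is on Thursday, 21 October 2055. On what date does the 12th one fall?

The 12th occurrence is 11 intervals after the first: 11 × 7 = 77 days after 21 October 2055.
October has 31 days — 10 days to the end of October leaves 67.
November has 30 days (37 left).
December has 31 days (6 left).
6 days into January → 6 January 2056.

6 January 2056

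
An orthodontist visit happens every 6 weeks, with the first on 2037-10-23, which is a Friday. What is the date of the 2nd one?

2037-12-04

The 2nd occurrence is 1 interval after the first: 1 × 42 = 42 days after 2037-10-23.
October has 31 days — 8 days to the end of October leaves 34.
November has 30 days (4 left).
4 days into December → 2037-12-04.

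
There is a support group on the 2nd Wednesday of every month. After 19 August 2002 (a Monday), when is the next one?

11 September 2002

August 2002 starts on a Thursday; its first Wednesday is the 7th, so the 2nd Wednesday is the 14th — 14 August 2002.
That is not after 19 August 2002, so look at September 2002.
September 2002 starts on a Sunday; its first Wednesday is the 4th, so the 2nd Wednesday is the 11th — 11 September 2002.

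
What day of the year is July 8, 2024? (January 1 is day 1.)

190

Days in months before July: 31 + 29 + 31 + 30 + 31 + 30 = 182.
Plus 8 days into July → day 190.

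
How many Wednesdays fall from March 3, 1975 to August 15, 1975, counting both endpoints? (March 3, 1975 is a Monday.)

March 3, 1975 is a Monday; the first Wednesday on or after it is March 5, 1975 (2 days later).
From March 5, 1975 to August 15, 1975: 26 + 30 + 31 + 30 + 31 + 15 = 163 days (rest of March, April, May, June, July, August).
163 ÷ 7 = 23 full weeks with remainder 2, so 23 more Wednesdays after the first → 24.

24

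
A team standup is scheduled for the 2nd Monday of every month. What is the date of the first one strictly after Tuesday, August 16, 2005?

August 2005 starts on a Monday; its first Monday is the 1st, so the 2nd Monday is the 8th — August 8, 2005.
That is not after August 16, 2005, so look at September 2005.
September 2005 starts on a Thursday; its first Monday is the 5th, so the 2nd Monday is the 12th — September 12, 2005.

September 12, 2005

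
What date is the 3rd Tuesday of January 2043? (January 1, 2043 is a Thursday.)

20 January 2043

January 2043 begins on a Thursday, so the first Tuesday is January 6 (5 days later).
The 3rd Tuesday is 2 weeks later: 6 + 14 = 20.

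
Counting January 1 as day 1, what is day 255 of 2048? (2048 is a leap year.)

2048-09-11

January has 31 days (255 − 31 = 224 remain).
February has 29 days (224 − 29 = 195 remain).
March has 31 days (195 − 31 = 164 remain).
April has 30 days (164 − 30 = 134 remain).
May has 31 days (134 − 31 = 103 remain).
June has 30 days (103 − 30 = 73 remain).
July has 31 days (73 − 31 = 42 remain).
August has 31 days (42 − 31 = 11 remain).
11 into September → September 11.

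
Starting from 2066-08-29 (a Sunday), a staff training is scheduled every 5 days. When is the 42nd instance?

2067-03-22

The 42nd occurrence is 41 intervals after the first: 41 × 5 = 205 days after 2066-08-29.
August has 31 days — 2 days to the end of August leaves 203.
September has 30 days (173 left).
October has 31 days (142 left).
November has 30 days (112 left).
December has 31 days (81 left).
January has 31 days (50 left).
February has 28 days (22 left).
22 days into March → 2067-03-22.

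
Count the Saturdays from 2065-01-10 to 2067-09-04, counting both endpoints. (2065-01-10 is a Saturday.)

2065-01-10 is a Saturday; the first Saturday on or after it is 2065-01-10.
From 2065-01-10 to 2067-09-04: 355 + 365 + 247 = 967 days (rest of 2065, 2066, to 2067-09-04 in 2067).
967 ÷ 7 = 138 full weeks with remainder 1, so 138 more Saturdays after the first → 139.

139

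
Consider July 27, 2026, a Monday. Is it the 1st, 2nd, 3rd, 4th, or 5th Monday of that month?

Day 27 falls in week ⌈27/7⌉ of the month.
Days 1–7 hold the 1st Monday, 8–14 the 2nd, 15–21 the 3rd, 22–28 the 4th, 29–31 the 5th.
27 is in the range for the 4th.

4th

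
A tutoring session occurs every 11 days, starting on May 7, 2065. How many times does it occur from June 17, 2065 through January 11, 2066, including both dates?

19

Occurrences land 11·i days after May 7, 2065 for i = 0, 1, 2, …
June 17, 2065 is 41 days after the start; 41 ÷ 11 = 3 remainder 8; since the remainder is 8, round up to i = 4. First occurrence in the window: #5 on June 20, 2065 (4×11 = 44 days in).
January 11, 2066 is 249 days after the start; 249 ÷ 11 = 22 remainder 7. Last occurrence in the window: #23 on January 4, 2066.
Occurrences #5 through #23: 19 in total.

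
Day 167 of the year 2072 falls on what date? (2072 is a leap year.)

Jun 15, 2072

Jan has 31 days (167 − 31 = 136 remain).
Feb has 29 days (136 − 29 = 107 remain).
Mar has 31 days (107 − 31 = 76 remain).
Apr has 30 days (76 − 30 = 46 remain).
May has 31 days (46 − 31 = 15 remain).
15 into Jun → Jun 15.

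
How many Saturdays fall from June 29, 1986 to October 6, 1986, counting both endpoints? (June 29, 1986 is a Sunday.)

14

June 29, 1986 is a Sunday; the first Saturday on or after it is July 5, 1986 (6 days later).
From July 5, 1986 to October 6, 1986: 26 + 31 + 30 + 6 = 93 days (rest of July, August, September, October).
93 ÷ 7 = 13 full weeks with remainder 2, so 13 more Saturdays after the first → 14.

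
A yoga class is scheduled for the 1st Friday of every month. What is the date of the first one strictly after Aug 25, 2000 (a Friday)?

Aug 2000 starts on a Tuesday, so its 1st Friday is Aug 4, 2000 (3 days in).
That is not after Aug 25, 2000, so look at Sep 2000.
Sep 2000 starts on a Friday, so its 1st Friday is Sep 1, 2000.

Sep 1, 2000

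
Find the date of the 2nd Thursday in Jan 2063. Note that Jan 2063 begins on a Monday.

Jan 11, 2063

Jan 2063 begins on a Monday, so the first Thursday is Jan 4 (3 days later).
The 2nd Thursday is 1 weeks later: 4 + 7 = 11.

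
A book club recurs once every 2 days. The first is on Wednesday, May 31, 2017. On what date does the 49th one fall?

September 4, 2017

The 49th occurrence is 48 intervals after the first: 48 × 2 = 96 days after May 31, 2017.
May has 31 days — 0 days to the end of May leaves 96.
June has 30 days (66 left).
July has 31 days (35 left).
August has 31 days (4 left).
4 days into September → September 4, 2017.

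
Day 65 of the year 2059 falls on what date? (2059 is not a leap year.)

Mar 6, 2059

Jan has 31 days (65 − 31 = 34 remain).
Feb has 28 days (34 − 28 = 6 remain).
6 into Mar → Mar 6.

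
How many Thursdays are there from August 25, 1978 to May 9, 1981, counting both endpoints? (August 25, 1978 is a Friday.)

August 25, 1978 is a Friday; the first Thursday on or after it is August 31, 1978 (6 days later).
From August 31, 1978 to May 9, 1981: 122 + 365 + 366 + 129 = 982 days (rest of 1978, 1979, 1980, to May 9, 1981 in 1981).
982 ÷ 7 = 140 full weeks with remainder 2, so 140 more Thursdays after the first → 141.

141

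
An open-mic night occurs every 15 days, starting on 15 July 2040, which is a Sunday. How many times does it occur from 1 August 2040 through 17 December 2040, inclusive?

Occurrences land 15·i days after 15 July 2040 for i = 0, 1, 2, …
1 August 2040 is 17 days after the start; 17 ÷ 15 = 1 remainder 2; since the remainder is 2, round up to i = 2. First occurrence in the window: #3 on 14 August 2040 (2×15 = 30 days in).
17 December 2040 is 155 days after the start; 155 ÷ 15 = 10 remainder 5. Last occurrence in the window: #11 on 12 December 2040.
Occurrences #3 through #11: 9 in total.

9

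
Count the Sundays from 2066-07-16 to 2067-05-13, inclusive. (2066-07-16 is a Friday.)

43

2066-07-16 is a Friday; the first Sunday on or after it is 2066-07-18 (2 days later).
From 2066-07-18 to 2067-05-13: 13 + 31 + 30 + 31 + 30 + 31 + 31 + 28 + 31 + 30 + 13 = 299 days (rest of July, August, September, October, November, December, January, February, March, April, May).
299 ÷ 7 = 42 full weeks with remainder 5, so 42 more Sundays after the first → 43.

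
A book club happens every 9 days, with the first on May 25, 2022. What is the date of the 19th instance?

November 3, 2022

The 19th occurrence is 18 intervals after the first: 18 × 9 = 162 days after May 25, 2022.
May has 31 days — 6 days to the end of May leaves 156.
June has 30 days (126 left).
July has 31 days (95 left).
August has 31 days (64 left).
September has 30 days (34 left).
October has 31 days (3 left).
3 days into November → November 3, 2022.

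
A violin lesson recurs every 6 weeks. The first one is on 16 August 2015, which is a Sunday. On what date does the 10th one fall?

The 10th occurrence is 9 intervals after the first: 9 × 42 = 378 days after 16 August 2015.
August has 31 days — 15 days to the end of August leaves 363.
September has 30 days (333 left).
October has 31 days (302 left).
November has 30 days (272 left).
December has 31 days (241 left).
January has 31 days (210 left).
February has 29 days (181 left).
March has 31 days (150 left).
April has 30 days (120 left).
May has 31 days (89 left).
June has 30 days (59 left).
July has 31 days (28 left).
28 days into August → 28 August 2016.

28 August 2016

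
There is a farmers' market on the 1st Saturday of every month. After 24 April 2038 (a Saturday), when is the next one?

April 2038 starts on a Thursday, so its 1st Saturday is 3 April 2038 (2 days in).
That is not after 24 April 2038, so look at May 2038.
May 2038 starts on a Saturday, so its 1st Saturday is 1 May 2038.

1 May 2038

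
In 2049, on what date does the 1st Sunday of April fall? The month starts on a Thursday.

2049-04-04

April 2049 begins on a Thursday, so the first Sunday is April 4 (3 days later).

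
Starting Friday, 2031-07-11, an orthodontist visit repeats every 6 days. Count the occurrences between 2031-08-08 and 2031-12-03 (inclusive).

20

Occurrences land 6·i days after 2031-07-11 for i = 0, 1, 2, …
2031-08-08 is 28 days after the start; 28 ÷ 6 = 4 remainder 4; since the remainder is 4, round up to i = 5. First occurrence in the window: #6 on 2031-08-10 (5×6 = 30 days in).
2031-12-03 is 145 days after the start; 145 ÷ 6 = 24 remainder 1. Last occurrence in the window: #25 on 2031-12-02.
Occurrences #6 through #25: 20 in total.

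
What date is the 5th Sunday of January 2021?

31 January 2021

The first Sunday of January 2021 is January 3.
The 5th Sunday is 4 weeks later: 3 + 28 = 31.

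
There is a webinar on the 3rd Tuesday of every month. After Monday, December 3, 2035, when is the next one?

December 2035 starts on a Saturday; its first Tuesday is the 4th, so the 3rd Tuesday is the 18th — December 18, 2035.
December 18, 2035 is after December 3, 2035, so that is the next one.

December 18, 2035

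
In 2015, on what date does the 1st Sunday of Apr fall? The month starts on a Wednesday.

Apr 2015 begins on a Wednesday, so the first Sunday is Apr 5 (4 days later).

Apr 5, 2015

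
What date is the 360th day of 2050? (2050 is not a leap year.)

Dec 26, 2050

Jan has 31 days (360 − 31 = 329 remain).
Feb has 28 days (329 − 28 = 301 remain).
Mar has 31 days (301 − 31 = 270 remain).
Apr has 30 days (270 − 30 = 240 remain).
May has 31 days (240 − 31 = 209 remain).
Jun has 30 days (209 − 30 = 179 remain).
Jul has 31 days (179 − 31 = 148 remain).
Aug has 31 days (148 − 31 = 117 remain).
Sep has 30 days (117 − 30 = 87 remain).
Oct has 31 days (87 − 31 = 56 remain).
Nov has 30 days (56 − 30 = 26 remain).
26 into Dec → Dec 26.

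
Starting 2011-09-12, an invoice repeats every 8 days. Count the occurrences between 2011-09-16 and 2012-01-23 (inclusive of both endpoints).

16

Occurrences land 8·i days after 2011-09-12 for i = 0, 1, 2, …
2011-09-16 is 4 days after the start; 4 ÷ 8 = 0 remainder 4; since the remainder is 4, round up to i = 1. First occurrence in the window: #2 on 2011-09-20 (1×8 = 8 days in).
2012-01-23 is 133 days after the start; 133 ÷ 8 = 16 remainder 5. Last occurrence in the window: #17 on 2012-01-18.
Occurrences #2 through #17: 16 in total.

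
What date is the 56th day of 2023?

January has 31 days (56 − 31 = 25 remain).
25 into February → February 25.

February 25, 2023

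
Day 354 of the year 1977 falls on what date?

January has 31 days (354 − 31 = 323 remain).
February has 28 days (323 − 28 = 295 remain).
March has 31 days (295 − 31 = 264 remain).
April has 30 days (264 − 30 = 234 remain).
May has 31 days (234 − 31 = 203 remain).
June has 30 days (203 − 30 = 173 remain).
July has 31 days (173 − 31 = 142 remain).
August has 31 days (142 − 31 = 111 remain).
September has 30 days (111 − 30 = 81 remain).
October has 31 days (81 − 31 = 50 remain).
November has 30 days (50 − 30 = 20 remain).
20 into December → December 20.

December 20, 1977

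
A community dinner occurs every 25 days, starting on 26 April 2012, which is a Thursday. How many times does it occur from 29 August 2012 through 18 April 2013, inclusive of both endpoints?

10

Occurrences land 25·i days after 26 April 2012 for i = 0, 1, 2, …
29 August 2012 is 125 days after the start; 125 ÷ 25 = 5 remainder 0. First occurrence in the window: #6 on 29 August 2012 (5×25 = 125 days in).
18 April 2013 is 357 days after the start; 357 ÷ 25 = 14 remainder 7. Last occurrence in the window: #15 on 11 April 2013.
Occurrences #6 through #15: 10 in total.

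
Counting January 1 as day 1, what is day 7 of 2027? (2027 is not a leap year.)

7 January 2027

7 into January → January 7.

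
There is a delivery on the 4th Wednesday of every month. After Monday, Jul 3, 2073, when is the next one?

Jul 26, 2073

Jul 2073 starts on a Saturday; its first Wednesday is the 5th, so the 4th Wednesday is the 26th — Jul 26, 2073.
Jul 26, 2073 is after Jul 3, 2073, so that is the next one.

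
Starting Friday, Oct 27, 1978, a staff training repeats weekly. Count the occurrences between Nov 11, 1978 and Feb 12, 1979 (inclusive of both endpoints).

13

Occurrences land 7·i days after Oct 27, 1978 for i = 0, 1, 2, …
Nov 11, 1978 is 15 days after the start; 15 ÷ 7 = 2 remainder 1; since the remainder is 1, round up to i = 3. First occurrence in the window: #4 on Nov 17, 1978 (3×7 = 21 days in).
Feb 12, 1979 is 108 days after the start; 108 ÷ 7 = 15 remainder 3. Last occurrence in the window: #16 on Feb 9, 1979.
Occurrences #4 through #16: 13 in total.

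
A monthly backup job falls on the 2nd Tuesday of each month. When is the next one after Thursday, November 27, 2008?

November 2008 starts on a Saturday; its first Tuesday is the 4th, so the 2nd Tuesday is the 11th — November 11, 2008.
That is not after November 27, 2008, so look at December 2008.
December 2008 starts on a Monday; its first Tuesday is the 2nd, so the 2nd Tuesday is the 9th — December 9, 2008.

December 9, 2008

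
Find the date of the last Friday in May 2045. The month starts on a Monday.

May 2045 begins on a Monday, so the first Friday is May 5 (4 days later).
May 2045 has 31 days. Adding weeks: 5, 12, 19, 26 — the last one ≤ 31 is the 26th.

May 26, 2045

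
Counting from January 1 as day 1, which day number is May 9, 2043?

129

Days in months before May: 31 + 28 + 31 + 30 = 120.
Plus 9 days into May → day 129.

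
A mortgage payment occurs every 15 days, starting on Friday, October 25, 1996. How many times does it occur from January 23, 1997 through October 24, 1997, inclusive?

Occurrences land 15·i days after October 25, 1996 for i = 0, 1, 2, …
January 23, 1997 is 90 days after the start; 90 ÷ 15 = 6 remainder 0. First occurrence in the window: #7 on January 23, 1997 (6×15 = 90 days in).
October 24, 1997 is 364 days after the start; 364 ÷ 15 = 24 remainder 4. Last occurrence in the window: #25 on October 20, 1997.
Occurrences #7 through #25: 19 in total.

19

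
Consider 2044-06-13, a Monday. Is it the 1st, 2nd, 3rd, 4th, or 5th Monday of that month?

Day 13 falls in week ⌈13/7⌉ of the month.
Days 1–7 hold the 1st Monday, 8–14 the 2nd, 15–21 the 3rd, 22–28 the 4th, 29–31 the 5th.
13 is in the range for the 2nd.

2nd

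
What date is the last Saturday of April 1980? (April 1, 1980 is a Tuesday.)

April 1980 begins on a Tuesday, so the first Saturday is April 5 (4 days later).
April 1980 has 30 days. Adding weeks: 5, 12, 19, 26 — the last one ≤ 30 is the 26th.

April 26, 1980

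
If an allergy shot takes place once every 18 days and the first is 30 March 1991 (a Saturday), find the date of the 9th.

The 9th occurrence is 8 intervals after the first: 8 × 18 = 144 days after 30 March 1991.
March has 31 days — 1 day to the end of March leaves 143.
April has 30 days (113 left).
May has 31 days (82 left).
June has 30 days (52 left).
July has 31 days (21 left).
21 days into August → 21 August 1991.

21 August 1991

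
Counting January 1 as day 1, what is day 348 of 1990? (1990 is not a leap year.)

Jan has 31 days (348 − 31 = 317 remain).
Feb has 28 days (317 − 28 = 289 remain).
Mar has 31 days (289 − 31 = 258 remain).
Apr has 30 days (258 − 30 = 228 remain).
May has 31 days (228 − 31 = 197 remain).
Jun has 30 days (197 − 30 = 167 remain).
Jul has 31 days (167 − 31 = 136 remain).
Aug has 31 days (136 − 31 = 105 remain).
Sep has 30 days (105 − 30 = 75 remain).
Oct has 31 days (75 − 31 = 44 remain).
Nov has 30 days (44 − 30 = 14 remain).
14 into Dec → Dec 14.

Dec 14, 1990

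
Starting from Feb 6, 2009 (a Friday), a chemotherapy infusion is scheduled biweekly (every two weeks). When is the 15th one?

The 15th occurrence is 14 intervals after the first: 14 × 14 = 196 days after Feb 6, 2009.
Feb has 28 days — 22 days to the end of Feb leaves 174.
Mar has 31 days (143 left).
Apr has 30 days (113 left).
May has 31 days (82 left).
Jun has 30 days (52 left).
Jul has 31 days (21 left).
21 days into Aug → Aug 21, 2009.

Aug 21, 2009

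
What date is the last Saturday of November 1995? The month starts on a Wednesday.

25 November 1995

November 1995 begins on a Wednesday, so the first Saturday is November 4 (3 days later).
November 1995 has 30 days. Adding weeks: 4, 11, 18, 25 — the last one ≤ 30 is the 25th.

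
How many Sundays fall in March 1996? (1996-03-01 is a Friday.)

5

1996-03-01 is a Friday; the first Sunday on or after it is 1996-03-03 (2 days later).
From 1996-03-03 to 1996-03-31 is 31 − 3 = 28 days.
28 ÷ 7 = 4 full weeks with remainder 0, so 4 more Sundays after the first → 5.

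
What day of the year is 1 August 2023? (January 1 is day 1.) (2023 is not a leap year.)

Days in months before August: 31 + 28 + 31 + 30 + 31 + 30 + 31 = 212.
Plus 1 day into August → day 213.

213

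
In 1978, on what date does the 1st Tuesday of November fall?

November 1978 begins on a Wednesday, so the first Tuesday is November 7 (6 days later).

7 November 1978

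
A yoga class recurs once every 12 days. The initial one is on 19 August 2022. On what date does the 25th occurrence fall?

3 June 2023

The 25th occurrence is 24 intervals after the first: 24 × 12 = 288 days after 19 August 2022.
August has 31 days — 12 days to the end of August leaves 276.
September has 30 days (246 left).
October has 31 days (215 left).
November has 30 days (185 left).
December has 31 days (154 left).
January has 31 days (123 left).
February has 28 days (95 left).
March has 31 days (64 left).
April has 30 days (34 left).
May has 31 days (3 left).
3 days into June → 3 June 2023.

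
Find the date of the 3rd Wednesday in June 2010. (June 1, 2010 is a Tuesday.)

June 16, 2010

June 2010 begins on a Tuesday, so the first Wednesday is June 2 (1 day later).
The 3rd Wednesday is 2 weeks later: 2 + 14 = 16.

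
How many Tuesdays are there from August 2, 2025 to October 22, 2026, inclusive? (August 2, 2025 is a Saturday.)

August 2, 2025 is a Saturday; the first Tuesday on or after it is August 5, 2025 (3 days later).
From August 5, 2025 to October 22, 2026: 148 + 295 = 443 days (rest of 2025, to October 22, 2026 in 2026).
443 ÷ 7 = 63 full weeks with remainder 2, so 63 more Tuesdays after the first → 64.

64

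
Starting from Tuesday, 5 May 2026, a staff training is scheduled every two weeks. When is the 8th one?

11 August 2026

The 8th occurrence is 7 intervals after the first: 7 × 14 = 98 days after 5 May 2026.
May has 31 days — 26 days to the end of May leaves 72.
June has 30 days (42 left).
July has 31 days (11 left).
11 days into August → 11 August 2026.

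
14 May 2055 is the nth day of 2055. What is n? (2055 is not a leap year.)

Days in months before May: 31 + 28 + 31 + 30 = 120.
Plus 14 days into May → day 134.

134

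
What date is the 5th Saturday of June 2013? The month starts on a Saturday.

2013-06-29

June 2013 begins on a Saturday, so the first Saturday is June 1.
The 5th Saturday is 4 weeks later: 1 + 28 = 29.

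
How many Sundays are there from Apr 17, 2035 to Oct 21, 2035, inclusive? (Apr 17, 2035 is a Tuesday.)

Apr 17, 2035 is a Tuesday; the first Sunday on or after it is Apr 22, 2035 (5 days later).
From Apr 22, 2035 to Oct 21, 2035: 8 + 31 + 30 + 31 + 31 + 30 + 21 = 182 days (rest of Apr, May, Jun, Jul, Aug, Sep, Oct).
182 ÷ 7 = 26 full weeks with remainder 0, so 26 more Sundays after the first → 27.

27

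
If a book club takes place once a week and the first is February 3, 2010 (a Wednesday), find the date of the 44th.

The 44th occurrence is 43 intervals after the first: 43 × 7 = 301 days after February 3, 2010.
February has 28 days — 25 days to the end of February leaves 276.
March has 31 days (245 left).
April has 30 days (215 left).
May has 31 days (184 left).
June has 30 days (154 left).
July has 31 days (123 left).
August has 31 days (92 left).
September has 30 days (62 left).
October has 31 days (31 left).
November has 30 days (1 left).
1 day into December → December 1, 2010.

December 1, 2010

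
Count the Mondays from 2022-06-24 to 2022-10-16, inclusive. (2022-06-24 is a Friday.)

2022-06-24 is a Friday; the first Monday on or after it is 2022-06-27 (3 days later).
From 2022-06-27 to 2022-10-16: 3 + 31 + 31 + 30 + 16 = 111 days (rest of June, July, August, September, October).
111 ÷ 7 = 15 full weeks with remainder 6, so 15 more Mondays after the first → 16.

16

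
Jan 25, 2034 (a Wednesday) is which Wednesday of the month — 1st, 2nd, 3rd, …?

4th

Day 25 falls in week ⌈25/7⌉ of the month.
Days 1–7 hold the 1st Wednesday, 8–14 the 2nd, 15–21 the 3rd, 22–28 the 4th, 29–31 the 5th.
25 is in the range for the 4th.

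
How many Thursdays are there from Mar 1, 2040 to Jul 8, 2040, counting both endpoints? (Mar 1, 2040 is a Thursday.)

19

Mar 1, 2040 is a Thursday; the first Thursday on or after it is Mar 1, 2040.
From Mar 1, 2040 to Jul 8, 2040: 30 + 30 + 31 + 30 + 8 = 129 days (rest of Mar, Apr, May, Jun, Jul).
129 ÷ 7 = 18 full weeks with remainder 3, so 18 more Thursdays after the first → 19.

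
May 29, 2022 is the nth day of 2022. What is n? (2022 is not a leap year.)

Days in months before May: 31 + 28 + 31 + 30 = 120.
Plus 29 days into May → day 149.

149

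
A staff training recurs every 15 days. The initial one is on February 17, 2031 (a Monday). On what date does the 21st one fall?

December 14, 2031

The 21st occurrence is 20 intervals after the first: 20 × 15 = 300 days after February 17, 2031.
February has 28 days — 11 days to the end of February leaves 289.
March has 31 days (258 left).
April has 30 days (228 left).
May has 31 days (197 left).
June has 30 days (167 left).
July has 31 days (136 left).
August has 31 days (105 left).
September has 30 days (75 left).
October has 31 days (44 left).
November has 30 days (14 left).
14 days into December → December 14, 2031.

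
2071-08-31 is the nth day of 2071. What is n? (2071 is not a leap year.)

243

Days in months before August: 31 + 28 + 31 + 30 + 31 + 30 + 31 = 212.
Plus 31 days into August → day 243.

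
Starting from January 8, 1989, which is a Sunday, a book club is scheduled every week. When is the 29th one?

July 23, 1989

The 29th occurrence is 28 intervals after the first: 28 × 7 = 196 days after January 8, 1989.
January has 31 days — 23 days to the end of January leaves 173.
February has 28 days (145 left).
March has 31 days (114 left).
April has 30 days (84 left).
May has 31 days (53 left).
June has 30 days (23 left).
23 days into July → July 23, 1989.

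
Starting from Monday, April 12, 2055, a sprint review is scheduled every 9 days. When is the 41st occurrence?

April 6, 2056

The 41st occurrence is 40 intervals after the first: 40 × 9 = 360 days after April 12, 2055.
April has 30 days — 18 days to the end of April leaves 342.
May has 31 days (311 left).
June has 30 days (281 left).
July has 31 days (250 left).
August has 31 days (219 left).
September has 30 days (189 left).
October has 31 days (158 left).
November has 30 days (128 left).
December has 31 days (97 left).
January has 31 days (66 left).
February has 29 days (37 left).
March has 31 days (6 left).
6 days into April → April 6, 2056.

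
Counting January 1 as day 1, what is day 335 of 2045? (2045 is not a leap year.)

January has 31 days (335 − 31 = 304 remain).
February has 28 days (304 − 28 = 276 remain).
March has 31 days (276 − 31 = 245 remain).
April has 30 days (245 − 30 = 215 remain).
May has 31 days (215 − 31 = 184 remain).
June has 30 days (184 − 30 = 154 remain).
July has 31 days (154 − 31 = 123 remain).
August has 31 days (123 − 31 = 92 remain).
September has 30 days (92 − 30 = 62 remain).
October has 31 days (62 − 31 = 31 remain).
November has 30 days (31 − 30 = 1 remain).
1 into December → December 1.

December 1, 2045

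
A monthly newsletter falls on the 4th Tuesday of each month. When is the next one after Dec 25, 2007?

Dec 2007 starts on a Saturday; its first Tuesday is the 4th, so the 4th Tuesday is the 25th — Dec 25, 2007.
That is not after Dec 25, 2007, so look at Jan 2008.
Jan 2008 starts on a Tuesday; its first Tuesday is the 1st, so the 4th Tuesday is the 22nd — Jan 22, 2008.

Jan 22, 2008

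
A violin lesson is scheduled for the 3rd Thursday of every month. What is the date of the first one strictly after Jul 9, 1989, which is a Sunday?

Jul 1989 starts on a Saturday; its first Thursday is the 6th, so the 3rd Thursday is the 20th — Jul 20, 1989.
Jul 20, 1989 is after Jul 9, 1989, so that is the next one.

Jul 20, 1989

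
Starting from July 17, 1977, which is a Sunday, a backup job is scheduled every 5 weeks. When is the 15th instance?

The 15th occurrence is 14 intervals after the first: 14 × 35 = 490 days after July 17, 1977.
July has 31 days — 14 days to the end of July leaves 476.
From end of July to end of 1977 is 153 days (323 left).
January has 31 days (292 left).
February has 28 days (264 left).
March has 31 days (233 left).
April has 30 days (203 left).
May has 31 days (172 left).
June has 30 days (142 left).
July has 31 days (111 left).
August has 31 days (80 left).
September has 30 days (50 left).
October has 31 days (19 left).
19 days into November → November 19, 1978.

November 19, 1978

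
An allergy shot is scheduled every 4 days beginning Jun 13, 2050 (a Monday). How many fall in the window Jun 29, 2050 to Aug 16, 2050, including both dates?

Occurrences land 4·i days after Jun 13, 2050 for i = 0, 1, 2, …
Jun 29, 2050 is 16 days after the start; 16 ÷ 4 = 4 remainder 0. First occurrence in the window: #5 on Jun 29, 2050 (4×4 = 16 days in).
Aug 16, 2050 is 64 days after the start; 64 ÷ 4 = 16 remainder 0. Last occurrence in the window: #17 on Aug 16, 2050.
Occurrences #5 through #17: 13 in total.

13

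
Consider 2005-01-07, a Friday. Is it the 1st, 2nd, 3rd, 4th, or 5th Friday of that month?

1st

Day 7 falls in week ⌈7/7⌉ of the month.
Days 1–7 hold the 1st Friday, 8–14 the 2nd, 15–21 the 3rd, 22–28 the 4th, 29–31 the 5th.
7 is in the range for the 1st.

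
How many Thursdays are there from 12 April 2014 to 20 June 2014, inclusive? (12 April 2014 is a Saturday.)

10

12 April 2014 is a Saturday; the first Thursday on or after it is 17 April 2014 (5 days later).
From 17 April 2014 to 20 June 2014: 13 + 31 + 20 = 64 days (rest of April, May, June).
64 ÷ 7 = 9 full weeks with remainder 1, so 9 more Thursdays after the first → 10.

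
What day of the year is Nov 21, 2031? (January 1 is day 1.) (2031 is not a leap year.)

325

Days in months before Nov: 31 + 28 + 31 + 30 + 31 + 30 + 31 + 31 + 30 + 31 = 304.
Plus 21 days into Nov → day 325.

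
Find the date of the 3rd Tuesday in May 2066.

18 May 2066

May 2066 begins on a Saturday, so the first Tuesday is May 4 (3 days later).
The 3rd Tuesday is 2 weeks later: 4 + 14 = 18.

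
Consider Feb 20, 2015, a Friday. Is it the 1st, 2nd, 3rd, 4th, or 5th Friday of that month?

3rd

Day 20 falls in week ⌈20/7⌉ of the month.
Days 1–7 hold the 1st Friday, 8–14 the 2nd, 15–21 the 3rd, 22–28 the 4th, 29–31 the 5th.
20 is in the range for the 3rd.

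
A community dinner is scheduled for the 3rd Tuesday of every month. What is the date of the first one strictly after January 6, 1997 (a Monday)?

January 1997 starts on a Wednesday; its first Tuesday is the 7th, so the 3rd Tuesday is the 21st — January 21, 1997.
January 21, 1997 is after January 6, 1997, so that is the next one.

January 21, 1997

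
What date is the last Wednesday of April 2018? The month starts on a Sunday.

April 2018 begins on a Sunday, so the first Wednesday is April 4 (3 days later).
April 2018 has 30 days. Adding weeks: 4, 11, 18, 25 — the last one ≤ 30 is the 25th.

25 April 2018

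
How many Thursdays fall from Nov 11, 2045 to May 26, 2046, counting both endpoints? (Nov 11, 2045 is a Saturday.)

Nov 11, 2045 is a Saturday; the first Thursday on or after it is Nov 16, 2045 (5 days later).
From Nov 16, 2045 to May 26, 2046: 14 + 31 + 31 + 28 + 31 + 30 + 26 = 191 days (rest of Nov, Dec, Jan, Feb, Mar, Apr, May).
191 ÷ 7 = 27 full weeks with remainder 2, so 27 more Thursdays after the first → 28.

28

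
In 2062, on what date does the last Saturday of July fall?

July 29, 2062

The first Saturday of July 2062 is July 1.
July 2062 has 31 days. Adding weeks: 1, 8, 15, 22, 29 — the last one ≤ 31 is the 29th.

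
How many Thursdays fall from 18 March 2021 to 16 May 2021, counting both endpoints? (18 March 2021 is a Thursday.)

18 March 2021 is a Thursday; the first Thursday on or after it is 18 March 2021.
From 18 March 2021 to 16 May 2021: 13 + 30 + 16 = 59 days (rest of March, April, May).
59 ÷ 7 = 8 full weeks with remainder 3, so 8 more Thursdays after the first → 9.

9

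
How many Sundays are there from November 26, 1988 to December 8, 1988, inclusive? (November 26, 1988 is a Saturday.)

November 26, 1988 is a Saturday; the first Sunday on or after it is November 27, 1988 (1 day later).
From November 27, 1988 to December 8, 1988: 3 + 8 = 11 days (rest of November, December).
11 ÷ 7 = 1 full weeks with remainder 4, so 1 more Sundays after the first → 2.

2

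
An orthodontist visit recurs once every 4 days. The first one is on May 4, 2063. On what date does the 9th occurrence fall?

The 9th occurrence is 8 intervals after the first: 8 × 4 = 32 days after May 4, 2063.
May has 31 days — 27 days to the end of May leaves 5.
5 days into June → June 5, 2063.

June 5, 2063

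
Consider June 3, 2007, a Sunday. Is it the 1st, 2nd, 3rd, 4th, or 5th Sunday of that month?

1st

Day 3 falls in week ⌈3/7⌉ of the month.
Days 1–7 hold the 1st Sunday, 8–14 the 2nd, 15–21 the 3rd, 22–28 the 4th, 29–31 the 5th.
3 is in the range for the 1st.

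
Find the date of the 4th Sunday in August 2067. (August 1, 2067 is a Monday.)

August 2067 begins on a Monday, so the first Sunday is August 7 (6 days later).
The 4th Sunday is 3 weeks later: 7 + 21 = 28.

August 28, 2067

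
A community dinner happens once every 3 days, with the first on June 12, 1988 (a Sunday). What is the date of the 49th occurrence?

November 3, 1988

The 49th occurrence is 48 intervals after the first: 48 × 3 = 144 days after June 12, 1988.
June has 30 days — 18 days to the end of June leaves 126.
July has 31 days (95 left).
August has 31 days (64 left).
September has 30 days (34 left).
October has 31 days (3 left).
3 days into November → November 3, 1988.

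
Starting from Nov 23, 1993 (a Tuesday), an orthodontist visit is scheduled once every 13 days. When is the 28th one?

The 28th occurrence is 27 intervals after the first: 27 × 13 = 351 days after Nov 23, 1993.
Nov has 30 days — 7 days to the end of Nov leaves 344.
Dec has 31 days (313 left).
Jan has 31 days (282 left).
Feb has 28 days (254 left).
Mar has 31 days (223 left).
Apr has 30 days (193 left).
May has 31 days (162 left).
Jun has 30 days (132 left).
Jul has 31 days (101 left).
Aug has 31 days (70 left).
Sep has 30 days (40 left).
Oct has 31 days (9 left).
9 days into Nov → Nov 9, 1994.

Nov 9, 1994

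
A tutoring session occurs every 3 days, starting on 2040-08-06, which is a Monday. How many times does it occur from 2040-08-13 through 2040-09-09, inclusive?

Occurrences land 3·i days after 2040-08-06 for i = 0, 1, 2, …
2040-08-13 is 7 days after the start; 7 ÷ 3 = 2 remainder 1; since the remainder is 1, round up to i = 3. First occurrence in the window: #4 on 2040-08-15 (3×3 = 9 days in).
2040-09-09 is 34 days after the start; 34 ÷ 3 = 11 remainder 1. Last occurrence in the window: #12 on 2040-09-08.
Occurrences #4 through #12: 9 in total.

9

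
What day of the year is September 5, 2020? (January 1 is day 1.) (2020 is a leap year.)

Days in months before September: 31 + 29 + 31 + 30 + 31 + 30 + 31 + 31 = 244.
Plus 5 days into September → day 249.

249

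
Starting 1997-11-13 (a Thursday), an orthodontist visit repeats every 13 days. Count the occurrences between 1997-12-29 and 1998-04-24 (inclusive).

9

Occurrences land 13·i days after 1997-11-13 for i = 0, 1, 2, …
1997-12-29 is 46 days after the start; 46 ÷ 13 = 3 remainder 7; since the remainder is 7, round up to i = 4. First occurrence in the window: #5 on 1998-01-04 (4×13 = 52 days in).
1998-04-24 is 162 days after the start; 162 ÷ 13 = 12 remainder 6. Last occurrence in the window: #13 on 1998-04-18.
Occurrences #5 through #13: 9 in total.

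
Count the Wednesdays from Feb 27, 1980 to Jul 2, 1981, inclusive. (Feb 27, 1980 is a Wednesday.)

71

Feb 27, 1980 is a Wednesday; the first Wednesday on or after it is Feb 27, 1980.
From Feb 27, 1980 to Jul 2, 1981: 308 + 183 = 491 days (rest of 1980, to Jul 2, 1981 in 1981).
491 ÷ 7 = 70 full weeks with remainder 1, so 70 more Wednesdays after the first → 71.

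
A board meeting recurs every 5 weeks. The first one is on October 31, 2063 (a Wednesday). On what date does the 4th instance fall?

February 13, 2064

The 4th occurrence is 3 intervals after the first: 3 × 35 = 105 days after October 31, 2063.
October has 31 days — 0 days to the end of October leaves 105.
November has 30 days (75 left).
December has 31 days (44 left).
January has 31 days (13 left).
13 days into February → February 13, 2064.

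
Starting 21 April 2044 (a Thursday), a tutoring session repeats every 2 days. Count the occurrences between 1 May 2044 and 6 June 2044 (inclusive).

19

Occurrences land 2·i days after 21 April 2044 for i = 0, 1, 2, …
1 May 2044 is 10 days after the start; 10 ÷ 2 = 5 remainder 0. First occurrence in the window: #6 on 1 May 2044 (5×2 = 10 days in).
6 June 2044 is 46 days after the start; 46 ÷ 2 = 23 remainder 0. Last occurrence in the window: #24 on 6 June 2044.
Occurrences #6 through #24: 19 in total.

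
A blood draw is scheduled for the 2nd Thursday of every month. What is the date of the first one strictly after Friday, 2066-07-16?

July 2066 starts on a Thursday; its first Thursday is the 1st, so the 2nd Thursday is the 8th — 2066-07-08.
That is not after 2066-07-16, so look at August 2066.
August 2066 starts on a Sunday; its first Thursday is the 5th, so the 2nd Thursday is the 12th — 2066-08-12.

2066-08-12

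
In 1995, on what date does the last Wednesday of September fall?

The first Wednesday of September 1995 is September 6.
September 1995 has 30 days. Adding weeks: 6, 13, 20, 27 — the last one ≤ 30 is the 27th.

27 September 1995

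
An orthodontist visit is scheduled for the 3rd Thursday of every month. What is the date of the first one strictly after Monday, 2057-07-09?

2057-07-19

July 2057 starts on a Sunday; its first Thursday is the 5th, so the 3rd Thursday is the 19th — 2057-07-19.
2057-07-19 is after 2057-07-09, so that is the next one.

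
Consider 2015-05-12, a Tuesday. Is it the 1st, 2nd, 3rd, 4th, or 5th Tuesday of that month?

Day 12 falls in week ⌈12/7⌉ of the month.
Days 1–7 hold the 1st Tuesday, 8–14 the 2nd, 15–21 the 3rd, 22–28 the 4th, 29–31 the 5th.
12 is in the range for the 2nd.

2nd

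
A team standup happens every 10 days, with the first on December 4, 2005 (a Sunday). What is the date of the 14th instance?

April 13, 2006

The 14th occurrence is 13 intervals after the first: 13 × 10 = 130 days after December 4, 2005.
December has 31 days — 27 days to the end of December leaves 103.
January has 31 days (72 left).
February has 28 days (44 left).
March has 31 days (13 left).
13 days into April → April 13, 2006.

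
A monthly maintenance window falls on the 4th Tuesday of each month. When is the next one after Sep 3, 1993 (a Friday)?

Sep 28, 1993

Sep 1993 starts on a Wednesday; its first Tuesday is the 7th, so the 4th Tuesday is the 28th — Sep 28, 1993.
Sep 28, 1993 is after Sep 3, 1993, so that is the next one.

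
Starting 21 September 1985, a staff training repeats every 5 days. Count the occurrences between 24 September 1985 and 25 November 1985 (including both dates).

13

Occurrences land 5·i days after 21 September 1985 for i = 0, 1, 2, …
24 September 1985 is 3 days after the start; 3 ÷ 5 = 0 remainder 3; since the remainder is 3, round up to i = 1. First occurrence in the window: #2 on 26 September 1985 (1×5 = 5 days in).
25 November 1985 is 65 days after the start; 65 ÷ 5 = 13 remainder 0. Last occurrence in the window: #14 on 25 November 1985.
Occurrences #2 through #14: 13 in total.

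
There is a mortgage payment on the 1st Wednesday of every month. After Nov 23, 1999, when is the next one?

Nov 1999 starts on a Monday, so its 1st Wednesday is Nov 3, 1999 (2 days in).
That is not after Nov 23, 1999, so look at Dec 1999.
Dec 1999 starts on a Wednesday, so its 1st Wednesday is Dec 1, 1999.

Dec 1, 1999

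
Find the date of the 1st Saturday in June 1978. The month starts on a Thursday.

June 3, 1978

June 1978 begins on a Thursday, so the first Saturday is June 3 (2 days later).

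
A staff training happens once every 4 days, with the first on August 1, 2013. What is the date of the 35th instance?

The 35th occurrence is 34 intervals after the first: 34 × 4 = 136 days after August 1, 2013.
August has 31 days — 30 days to the end of August leaves 106.
September has 30 days (76 left).
October has 31 days (45 left).
November has 30 days (15 left).
15 days into December → December 15, 2013.

December 15, 2013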